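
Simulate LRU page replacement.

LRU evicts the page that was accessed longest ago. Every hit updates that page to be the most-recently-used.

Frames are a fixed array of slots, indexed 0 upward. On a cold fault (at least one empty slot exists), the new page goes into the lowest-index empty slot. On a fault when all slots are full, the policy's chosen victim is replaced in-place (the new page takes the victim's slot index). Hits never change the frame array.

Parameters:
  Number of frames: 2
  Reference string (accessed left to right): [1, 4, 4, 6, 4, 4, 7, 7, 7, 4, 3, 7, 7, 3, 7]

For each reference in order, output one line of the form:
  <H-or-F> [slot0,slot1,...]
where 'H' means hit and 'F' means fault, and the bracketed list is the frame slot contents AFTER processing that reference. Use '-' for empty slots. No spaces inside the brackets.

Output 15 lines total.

F [1,-]
F [1,4]
H [1,4]
F [6,4]
H [6,4]
H [6,4]
F [7,4]
H [7,4]
H [7,4]
H [7,4]
F [3,4]
F [3,7]
H [3,7]
H [3,7]
H [3,7]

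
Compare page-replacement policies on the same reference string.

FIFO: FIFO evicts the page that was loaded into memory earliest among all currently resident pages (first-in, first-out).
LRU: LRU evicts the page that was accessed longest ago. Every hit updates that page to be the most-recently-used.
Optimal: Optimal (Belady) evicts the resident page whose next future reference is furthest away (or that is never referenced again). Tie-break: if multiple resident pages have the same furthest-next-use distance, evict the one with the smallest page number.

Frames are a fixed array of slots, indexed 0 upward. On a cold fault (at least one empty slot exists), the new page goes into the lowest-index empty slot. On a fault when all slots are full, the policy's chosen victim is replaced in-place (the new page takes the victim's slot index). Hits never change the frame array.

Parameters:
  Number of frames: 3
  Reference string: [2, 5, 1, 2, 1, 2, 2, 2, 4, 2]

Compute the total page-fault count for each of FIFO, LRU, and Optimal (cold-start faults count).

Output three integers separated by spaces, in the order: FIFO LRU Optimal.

Answer: 5 4 4

Derivation:
--- FIFO ---
  step 0: ref 2 -> FAULT, frames=[2,-,-] (faults so far: 1)
  step 1: ref 5 -> FAULT, frames=[2,5,-] (faults so far: 2)
  step 2: ref 1 -> FAULT, frames=[2,5,1] (faults so far: 3)
  step 3: ref 2 -> HIT, frames=[2,5,1] (faults so far: 3)
  step 4: ref 1 -> HIT, frames=[2,5,1] (faults so far: 3)
  step 5: ref 2 -> HIT, frames=[2,5,1] (faults so far: 3)
  step 6: ref 2 -> HIT, frames=[2,5,1] (faults so far: 3)
  step 7: ref 2 -> HIT, frames=[2,5,1] (faults so far: 3)
  step 8: ref 4 -> FAULT, evict 2, frames=[4,5,1] (faults so far: 4)
  step 9: ref 2 -> FAULT, evict 5, frames=[4,2,1] (faults so far: 5)
  FIFO total faults: 5
--- LRU ---
  step 0: ref 2 -> FAULT, frames=[2,-,-] (faults so far: 1)
  step 1: ref 5 -> FAULT, frames=[2,5,-] (faults so far: 2)
  step 2: ref 1 -> FAULT, frames=[2,5,1] (faults so far: 3)
  step 3: ref 2 -> HIT, frames=[2,5,1] (faults so far: 3)
  step 4: ref 1 -> HIT, frames=[2,5,1] (faults so far: 3)
  step 5: ref 2 -> HIT, frames=[2,5,1] (faults so far: 3)
  step 6: ref 2 -> HIT, frames=[2,5,1] (faults so far: 3)
  step 7: ref 2 -> HIT, frames=[2,5,1] (faults so far: 3)
  step 8: ref 4 -> FAULT, evict 5, frames=[2,4,1] (faults so far: 4)
  step 9: ref 2 -> HIT, frames=[2,4,1] (faults so far: 4)
  LRU total faults: 4
--- Optimal ---
  step 0: ref 2 -> FAULT, frames=[2,-,-] (faults so far: 1)
  step 1: ref 5 -> FAULT, frames=[2,5,-] (faults so far: 2)
  step 2: ref 1 -> FAULT, frames=[2,5,1] (faults so far: 3)
  step 3: ref 2 -> HIT, frames=[2,5,1] (faults so far: 3)
  step 4: ref 1 -> HIT, frames=[2,5,1] (faults so far: 3)
  step 5: ref 2 -> HIT, frames=[2,5,1] (faults so far: 3)
  step 6: ref 2 -> HIT, frames=[2,5,1] (faults so far: 3)
  step 7: ref 2 -> HIT, frames=[2,5,1] (faults so far: 3)
  step 8: ref 4 -> FAULT, evict 1, frames=[2,5,4] (faults so far: 4)
  step 9: ref 2 -> HIT, frames=[2,5,4] (faults so far: 4)
  Optimal total faults: 4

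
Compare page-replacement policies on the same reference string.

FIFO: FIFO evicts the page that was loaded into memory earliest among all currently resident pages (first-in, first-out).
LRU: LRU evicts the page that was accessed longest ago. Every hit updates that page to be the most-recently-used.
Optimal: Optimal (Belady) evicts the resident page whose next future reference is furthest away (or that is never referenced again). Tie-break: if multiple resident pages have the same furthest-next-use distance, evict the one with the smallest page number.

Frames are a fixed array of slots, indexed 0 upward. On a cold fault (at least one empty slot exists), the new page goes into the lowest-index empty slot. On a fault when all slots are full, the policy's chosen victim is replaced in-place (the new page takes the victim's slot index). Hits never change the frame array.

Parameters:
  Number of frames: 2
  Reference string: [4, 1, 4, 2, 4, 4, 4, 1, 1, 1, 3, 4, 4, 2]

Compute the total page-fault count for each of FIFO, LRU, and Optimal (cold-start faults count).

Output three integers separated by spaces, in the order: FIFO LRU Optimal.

Answer: 8 7 6

Derivation:
--- FIFO ---
  step 0: ref 4 -> FAULT, frames=[4,-] (faults so far: 1)
  step 1: ref 1 -> FAULT, frames=[4,1] (faults so far: 2)
  step 2: ref 4 -> HIT, frames=[4,1] (faults so far: 2)
  step 3: ref 2 -> FAULT, evict 4, frames=[2,1] (faults so far: 3)
  step 4: ref 4 -> FAULT, evict 1, frames=[2,4] (faults so far: 4)
  step 5: ref 4 -> HIT, frames=[2,4] (faults so far: 4)
  step 6: ref 4 -> HIT, frames=[2,4] (faults so far: 4)
  step 7: ref 1 -> FAULT, evict 2, frames=[1,4] (faults so far: 5)
  step 8: ref 1 -> HIT, frames=[1,4] (faults so far: 5)
  step 9: ref 1 -> HIT, frames=[1,4] (faults so far: 5)
  step 10: ref 3 -> FAULT, evict 4, frames=[1,3] (faults so far: 6)
  step 11: ref 4 -> FAULT, evict 1, frames=[4,3] (faults so far: 7)
  step 12: ref 4 -> HIT, frames=[4,3] (faults so far: 7)
  step 13: ref 2 -> FAULT, evict 3, frames=[4,2] (faults so far: 8)
  FIFO total faults: 8
--- LRU ---
  step 0: ref 4 -> FAULT, frames=[4,-] (faults so far: 1)
  step 1: ref 1 -> FAULT, frames=[4,1] (faults so far: 2)
  step 2: ref 4 -> HIT, frames=[4,1] (faults so far: 2)
  step 3: ref 2 -> FAULT, evict 1, frames=[4,2] (faults so far: 3)
  step 4: ref 4 -> HIT, frames=[4,2] (faults so far: 3)
  step 5: ref 4 -> HIT, frames=[4,2] (faults so far: 3)
  step 6: ref 4 -> HIT, frames=[4,2] (faults so far: 3)
  step 7: ref 1 -> FAULT, evict 2, frames=[4,1] (faults so far: 4)
  step 8: ref 1 -> HIT, frames=[4,1] (faults so far: 4)
  step 9: ref 1 -> HIT, frames=[4,1] (faults so far: 4)
  step 10: ref 3 -> FAULT, evict 4, frames=[3,1] (faults so far: 5)
  step 11: ref 4 -> FAULT, evict 1, frames=[3,4] (faults so far: 6)
  step 12: ref 4 -> HIT, frames=[3,4] (faults so far: 6)
  step 13: ref 2 -> FAULT, evict 3, frames=[2,4] (faults so far: 7)
  LRU total faults: 7
--- Optimal ---
  step 0: ref 4 -> FAULT, frames=[4,-] (faults so far: 1)
  step 1: ref 1 -> FAULT, frames=[4,1] (faults so far: 2)
  step 2: ref 4 -> HIT, frames=[4,1] (faults so far: 2)
  step 3: ref 2 -> FAULT, evict 1, frames=[4,2] (faults so far: 3)
  step 4: ref 4 -> HIT, frames=[4,2] (faults so far: 3)
  step 5: ref 4 -> HIT, frames=[4,2] (faults so far: 3)
  step 6: ref 4 -> HIT, frames=[4,2] (faults so far: 3)
  step 7: ref 1 -> FAULT, evict 2, frames=[4,1] (faults so far: 4)
  step 8: ref 1 -> HIT, frames=[4,1] (faults so far: 4)
  step 9: ref 1 -> HIT, frames=[4,1] (faults so far: 4)
  step 10: ref 3 -> FAULT, evict 1, frames=[4,3] (faults so far: 5)
  step 11: ref 4 -> HIT, frames=[4,3] (faults so far: 5)
  step 12: ref 4 -> HIT, frames=[4,3] (faults so far: 5)
  step 13: ref 2 -> FAULT, evict 3, frames=[4,2] (faults so far: 6)
  Optimal total faults: 6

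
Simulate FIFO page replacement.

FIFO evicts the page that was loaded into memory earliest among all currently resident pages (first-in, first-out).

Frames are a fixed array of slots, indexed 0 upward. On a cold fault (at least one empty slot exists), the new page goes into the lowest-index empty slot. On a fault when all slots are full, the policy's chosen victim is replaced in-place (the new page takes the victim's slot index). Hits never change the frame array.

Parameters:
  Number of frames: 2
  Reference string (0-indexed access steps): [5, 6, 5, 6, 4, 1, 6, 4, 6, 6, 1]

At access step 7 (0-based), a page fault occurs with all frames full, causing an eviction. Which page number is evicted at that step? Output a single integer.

Step 0: ref 5 -> FAULT, frames=[5,-]
Step 1: ref 6 -> FAULT, frames=[5,6]
Step 2: ref 5 -> HIT, frames=[5,6]
Step 3: ref 6 -> HIT, frames=[5,6]
Step 4: ref 4 -> FAULT, evict 5, frames=[4,6]
Step 5: ref 1 -> FAULT, evict 6, frames=[4,1]
Step 6: ref 6 -> FAULT, evict 4, frames=[6,1]
Step 7: ref 4 -> FAULT, evict 1, frames=[6,4]
At step 7: evicted page 1

Answer: 1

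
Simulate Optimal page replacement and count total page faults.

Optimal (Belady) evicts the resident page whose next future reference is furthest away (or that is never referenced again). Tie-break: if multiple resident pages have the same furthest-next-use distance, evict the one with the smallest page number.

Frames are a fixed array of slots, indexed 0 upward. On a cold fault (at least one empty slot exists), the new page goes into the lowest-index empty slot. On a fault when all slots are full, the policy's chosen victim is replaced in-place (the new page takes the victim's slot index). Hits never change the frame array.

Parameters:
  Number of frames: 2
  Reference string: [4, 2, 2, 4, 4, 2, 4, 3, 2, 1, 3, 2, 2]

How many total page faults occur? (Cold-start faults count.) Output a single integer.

Answer: 5

Derivation:
Step 0: ref 4 → FAULT, frames=[4,-]
Step 1: ref 2 → FAULT, frames=[4,2]
Step 2: ref 2 → HIT, frames=[4,2]
Step 3: ref 4 → HIT, frames=[4,2]
Step 4: ref 4 → HIT, frames=[4,2]
Step 5: ref 2 → HIT, frames=[4,2]
Step 6: ref 4 → HIT, frames=[4,2]
Step 7: ref 3 → FAULT (evict 4), frames=[3,2]
Step 8: ref 2 → HIT, frames=[3,2]
Step 9: ref 1 → FAULT (evict 2), frames=[3,1]
Step 10: ref 3 → HIT, frames=[3,1]
Step 11: ref 2 → FAULT (evict 1), frames=[3,2]
Step 12: ref 2 → HIT, frames=[3,2]
Total faults: 5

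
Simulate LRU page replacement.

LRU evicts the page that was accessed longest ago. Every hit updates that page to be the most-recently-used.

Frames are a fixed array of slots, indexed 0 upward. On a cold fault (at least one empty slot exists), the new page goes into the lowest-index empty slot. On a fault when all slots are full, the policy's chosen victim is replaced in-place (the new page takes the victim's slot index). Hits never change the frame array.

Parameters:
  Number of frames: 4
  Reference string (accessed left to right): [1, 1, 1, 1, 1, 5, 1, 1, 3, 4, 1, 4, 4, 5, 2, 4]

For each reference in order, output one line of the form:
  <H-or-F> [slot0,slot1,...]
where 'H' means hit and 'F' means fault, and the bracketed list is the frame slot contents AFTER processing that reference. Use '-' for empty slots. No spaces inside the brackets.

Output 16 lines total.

F [1,-,-,-]
H [1,-,-,-]
H [1,-,-,-]
H [1,-,-,-]
H [1,-,-,-]
F [1,5,-,-]
H [1,5,-,-]
H [1,5,-,-]
F [1,5,3,-]
F [1,5,3,4]
H [1,5,3,4]
H [1,5,3,4]
H [1,5,3,4]
H [1,5,3,4]
F [1,5,2,4]
H [1,5,2,4]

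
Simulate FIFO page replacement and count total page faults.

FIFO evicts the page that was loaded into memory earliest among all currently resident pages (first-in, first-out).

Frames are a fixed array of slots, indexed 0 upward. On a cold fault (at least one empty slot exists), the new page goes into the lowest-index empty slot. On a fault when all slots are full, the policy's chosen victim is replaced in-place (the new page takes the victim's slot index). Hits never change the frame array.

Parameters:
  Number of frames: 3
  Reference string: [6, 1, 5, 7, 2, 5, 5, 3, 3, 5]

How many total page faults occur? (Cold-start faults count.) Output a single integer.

Step 0: ref 6 → FAULT, frames=[6,-,-]
Step 1: ref 1 → FAULT, frames=[6,1,-]
Step 2: ref 5 → FAULT, frames=[6,1,5]
Step 3: ref 7 → FAULT (evict 6), frames=[7,1,5]
Step 4: ref 2 → FAULT (evict 1), frames=[7,2,5]
Step 5: ref 5 → HIT, frames=[7,2,5]
Step 6: ref 5 → HIT, frames=[7,2,5]
Step 7: ref 3 → FAULT (evict 5), frames=[7,2,3]
Step 8: ref 3 → HIT, frames=[7,2,3]
Step 9: ref 5 → FAULT (evict 7), frames=[5,2,3]
Total faults: 7

Answer: 7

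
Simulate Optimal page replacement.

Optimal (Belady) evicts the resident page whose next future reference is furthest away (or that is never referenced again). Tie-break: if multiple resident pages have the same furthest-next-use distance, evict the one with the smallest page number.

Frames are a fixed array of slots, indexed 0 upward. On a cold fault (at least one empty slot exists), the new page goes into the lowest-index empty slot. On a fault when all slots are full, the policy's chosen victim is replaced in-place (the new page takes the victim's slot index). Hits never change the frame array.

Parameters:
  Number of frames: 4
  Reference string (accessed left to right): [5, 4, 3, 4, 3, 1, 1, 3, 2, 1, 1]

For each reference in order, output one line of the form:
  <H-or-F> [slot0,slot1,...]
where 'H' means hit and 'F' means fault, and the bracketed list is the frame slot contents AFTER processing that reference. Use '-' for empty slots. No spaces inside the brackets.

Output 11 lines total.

F [5,-,-,-]
F [5,4,-,-]
F [5,4,3,-]
H [5,4,3,-]
H [5,4,3,-]
F [5,4,3,1]
H [5,4,3,1]
H [5,4,3,1]
F [5,4,2,1]
H [5,4,2,1]
H [5,4,2,1]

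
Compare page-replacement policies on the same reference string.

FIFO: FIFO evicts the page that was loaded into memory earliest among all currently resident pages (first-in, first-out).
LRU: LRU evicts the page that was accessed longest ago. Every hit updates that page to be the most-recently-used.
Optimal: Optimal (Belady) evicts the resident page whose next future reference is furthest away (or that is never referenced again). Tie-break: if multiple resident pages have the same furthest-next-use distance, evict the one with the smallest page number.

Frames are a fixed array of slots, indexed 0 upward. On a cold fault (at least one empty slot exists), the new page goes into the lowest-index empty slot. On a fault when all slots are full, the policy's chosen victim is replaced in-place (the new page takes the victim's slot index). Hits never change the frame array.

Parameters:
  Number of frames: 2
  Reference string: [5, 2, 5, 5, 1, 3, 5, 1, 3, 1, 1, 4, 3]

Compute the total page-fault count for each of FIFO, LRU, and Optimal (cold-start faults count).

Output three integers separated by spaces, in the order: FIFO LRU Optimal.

Answer: 8 9 6

Derivation:
--- FIFO ---
  step 0: ref 5 -> FAULT, frames=[5,-] (faults so far: 1)
  step 1: ref 2 -> FAULT, frames=[5,2] (faults so far: 2)
  step 2: ref 5 -> HIT, frames=[5,2] (faults so far: 2)
  step 3: ref 5 -> HIT, frames=[5,2] (faults so far: 2)
  step 4: ref 1 -> FAULT, evict 5, frames=[1,2] (faults so far: 3)
  step 5: ref 3 -> FAULT, evict 2, frames=[1,3] (faults so far: 4)
  step 6: ref 5 -> FAULT, evict 1, frames=[5,3] (faults so far: 5)
  step 7: ref 1 -> FAULT, evict 3, frames=[5,1] (faults so far: 6)
  step 8: ref 3 -> FAULT, evict 5, frames=[3,1] (faults so far: 7)
  step 9: ref 1 -> HIT, frames=[3,1] (faults so far: 7)
  step 10: ref 1 -> HIT, frames=[3,1] (faults so far: 7)
  step 11: ref 4 -> FAULT, evict 1, frames=[3,4] (faults so far: 8)
  step 12: ref 3 -> HIT, frames=[3,4] (faults so far: 8)
  FIFO total faults: 8
--- LRU ---
  step 0: ref 5 -> FAULT, frames=[5,-] (faults so far: 1)
  step 1: ref 2 -> FAULT, frames=[5,2] (faults so far: 2)
  step 2: ref 5 -> HIT, frames=[5,2] (faults so far: 2)
  step 3: ref 5 -> HIT, frames=[5,2] (faults so far: 2)
  step 4: ref 1 -> FAULT, evict 2, frames=[5,1] (faults so far: 3)
  step 5: ref 3 -> FAULT, evict 5, frames=[3,1] (faults so far: 4)
  step 6: ref 5 -> FAULT, evict 1, frames=[3,5] (faults so far: 5)
  step 7: ref 1 -> FAULT, evict 3, frames=[1,5] (faults so far: 6)
  step 8: ref 3 -> FAULT, evict 5, frames=[1,3] (faults so far: 7)
  step 9: ref 1 -> HIT, frames=[1,3] (faults so far: 7)
  step 10: ref 1 -> HIT, frames=[1,3] (faults so far: 7)
  step 11: ref 4 -> FAULT, evict 3, frames=[1,4] (faults so far: 8)
  step 12: ref 3 -> FAULT, evict 1, frames=[3,4] (faults so far: 9)
  LRU total faults: 9
--- Optimal ---
  step 0: ref 5 -> FAULT, frames=[5,-] (faults so far: 1)
  step 1: ref 2 -> FAULT, frames=[5,2] (faults so far: 2)
  step 2: ref 5 -> HIT, frames=[5,2] (faults so far: 2)
  step 3: ref 5 -> HIT, frames=[5,2] (faults so far: 2)
  step 4: ref 1 -> FAULT, evict 2, frames=[5,1] (faults so far: 3)
  step 5: ref 3 -> FAULT, evict 1, frames=[5,3] (faults so far: 4)
  step 6: ref 5 -> HIT, frames=[5,3] (faults so far: 4)
  step 7: ref 1 -> FAULT, evict 5, frames=[1,3] (faults so far: 5)
  step 8: ref 3 -> HIT, frames=[1,3] (faults so far: 5)
  step 9: ref 1 -> HIT, frames=[1,3] (faults so far: 5)
  step 10: ref 1 -> HIT, frames=[1,3] (faults so far: 5)
  step 11: ref 4 -> FAULT, evict 1, frames=[4,3] (faults so far: 6)
  step 12: ref 3 -> HIT, frames=[4,3] (faults so far: 6)
  Optimal total faults: 6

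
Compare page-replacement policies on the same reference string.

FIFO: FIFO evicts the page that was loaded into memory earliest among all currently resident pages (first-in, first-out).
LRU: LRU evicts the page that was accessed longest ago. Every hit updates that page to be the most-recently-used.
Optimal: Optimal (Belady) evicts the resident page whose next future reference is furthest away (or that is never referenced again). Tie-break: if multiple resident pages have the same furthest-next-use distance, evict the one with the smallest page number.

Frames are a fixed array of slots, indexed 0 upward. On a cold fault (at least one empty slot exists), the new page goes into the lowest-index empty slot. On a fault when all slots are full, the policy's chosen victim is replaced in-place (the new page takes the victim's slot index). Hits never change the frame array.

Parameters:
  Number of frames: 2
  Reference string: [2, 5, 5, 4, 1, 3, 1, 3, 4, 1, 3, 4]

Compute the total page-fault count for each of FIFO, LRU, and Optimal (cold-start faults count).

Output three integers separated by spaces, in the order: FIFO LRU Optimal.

--- FIFO ---
  step 0: ref 2 -> FAULT, frames=[2,-] (faults so far: 1)
  step 1: ref 5 -> FAULT, frames=[2,5] (faults so far: 2)
  step 2: ref 5 -> HIT, frames=[2,5] (faults so far: 2)
  step 3: ref 4 -> FAULT, evict 2, frames=[4,5] (faults so far: 3)
  step 4: ref 1 -> FAULT, evict 5, frames=[4,1] (faults so far: 4)
  step 5: ref 3 -> FAULT, evict 4, frames=[3,1] (faults so far: 5)
  step 6: ref 1 -> HIT, frames=[3,1] (faults so far: 5)
  step 7: ref 3 -> HIT, frames=[3,1] (faults so far: 5)
  step 8: ref 4 -> FAULT, evict 1, frames=[3,4] (faults so far: 6)
  step 9: ref 1 -> FAULT, evict 3, frames=[1,4] (faults so far: 7)
  step 10: ref 3 -> FAULT, evict 4, frames=[1,3] (faults so far: 8)
  step 11: ref 4 -> FAULT, evict 1, frames=[4,3] (faults so far: 9)
  FIFO total faults: 9
--- LRU ---
  step 0: ref 2 -> FAULT, frames=[2,-] (faults so far: 1)
  step 1: ref 5 -> FAULT, frames=[2,5] (faults so far: 2)
  step 2: ref 5 -> HIT, frames=[2,5] (faults so far: 2)
  step 3: ref 4 -> FAULT, evict 2, frames=[4,5] (faults so far: 3)
  step 4: ref 1 -> FAULT, evict 5, frames=[4,1] (faults so far: 4)
  step 5: ref 3 -> FAULT, evict 4, frames=[3,1] (faults so far: 5)
  step 6: ref 1 -> HIT, frames=[3,1] (faults so far: 5)
  step 7: ref 3 -> HIT, frames=[3,1] (faults so far: 5)
  step 8: ref 4 -> FAULT, evict 1, frames=[3,4] (faults so far: 6)
  step 9: ref 1 -> FAULT, evict 3, frames=[1,4] (faults so far: 7)
  step 10: ref 3 -> FAULT, evict 4, frames=[1,3] (faults so far: 8)
  step 11: ref 4 -> FAULT, evict 1, frames=[4,3] (faults so far: 9)
  LRU total faults: 9
--- Optimal ---
  step 0: ref 2 -> FAULT, frames=[2,-] (faults so far: 1)
  step 1: ref 5 -> FAULT, frames=[2,5] (faults so far: 2)
  step 2: ref 5 -> HIT, frames=[2,5] (faults so far: 2)
  step 3: ref 4 -> FAULT, evict 2, frames=[4,5] (faults so far: 3)
  step 4: ref 1 -> FAULT, evict 5, frames=[4,1] (faults so far: 4)
  step 5: ref 3 -> FAULT, evict 4, frames=[3,1] (faults so far: 5)
  step 6: ref 1 -> HIT, frames=[3,1] (faults so far: 5)
  step 7: ref 3 -> HIT, frames=[3,1] (faults so far: 5)
  step 8: ref 4 -> FAULT, evict 3, frames=[4,1] (faults so far: 6)
  step 9: ref 1 -> HIT, frames=[4,1] (faults so far: 6)
  step 10: ref 3 -> FAULT, evict 1, frames=[4,3] (faults so far: 7)
  step 11: ref 4 -> HIT, frames=[4,3] (faults so far: 7)
  Optimal total faults: 7

Answer: 9 9 7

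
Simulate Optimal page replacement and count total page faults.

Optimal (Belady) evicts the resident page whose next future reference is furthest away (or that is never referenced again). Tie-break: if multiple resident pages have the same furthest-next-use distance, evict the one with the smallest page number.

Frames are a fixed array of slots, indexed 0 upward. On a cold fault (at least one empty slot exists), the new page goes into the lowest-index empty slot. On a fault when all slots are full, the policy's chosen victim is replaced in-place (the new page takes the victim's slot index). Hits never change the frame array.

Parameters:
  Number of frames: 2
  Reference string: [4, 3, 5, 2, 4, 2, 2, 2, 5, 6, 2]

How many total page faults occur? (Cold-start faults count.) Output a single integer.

Step 0: ref 4 → FAULT, frames=[4,-]
Step 1: ref 3 → FAULT, frames=[4,3]
Step 2: ref 5 → FAULT (evict 3), frames=[4,5]
Step 3: ref 2 → FAULT (evict 5), frames=[4,2]
Step 4: ref 4 → HIT, frames=[4,2]
Step 5: ref 2 → HIT, frames=[4,2]
Step 6: ref 2 → HIT, frames=[4,2]
Step 7: ref 2 → HIT, frames=[4,2]
Step 8: ref 5 → FAULT (evict 4), frames=[5,2]
Step 9: ref 6 → FAULT (evict 5), frames=[6,2]
Step 10: ref 2 → HIT, frames=[6,2]
Total faults: 6

Answer: 6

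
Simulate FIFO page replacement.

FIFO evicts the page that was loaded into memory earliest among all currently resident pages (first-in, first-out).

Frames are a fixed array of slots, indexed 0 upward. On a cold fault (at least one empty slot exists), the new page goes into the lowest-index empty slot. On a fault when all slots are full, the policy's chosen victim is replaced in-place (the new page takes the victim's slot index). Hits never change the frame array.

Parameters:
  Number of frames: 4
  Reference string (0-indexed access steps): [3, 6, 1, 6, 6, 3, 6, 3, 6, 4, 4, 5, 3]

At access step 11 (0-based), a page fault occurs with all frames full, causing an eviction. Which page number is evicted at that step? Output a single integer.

Step 0: ref 3 -> FAULT, frames=[3,-,-,-]
Step 1: ref 6 -> FAULT, frames=[3,6,-,-]
Step 2: ref 1 -> FAULT, frames=[3,6,1,-]
Step 3: ref 6 -> HIT, frames=[3,6,1,-]
Step 4: ref 6 -> HIT, frames=[3,6,1,-]
Step 5: ref 3 -> HIT, frames=[3,6,1,-]
Step 6: ref 6 -> HIT, frames=[3,6,1,-]
Step 7: ref 3 -> HIT, frames=[3,6,1,-]
Step 8: ref 6 -> HIT, frames=[3,6,1,-]
Step 9: ref 4 -> FAULT, frames=[3,6,1,4]
Step 10: ref 4 -> HIT, frames=[3,6,1,4]
Step 11: ref 5 -> FAULT, evict 3, frames=[5,6,1,4]
At step 11: evicted page 3

Answer: 3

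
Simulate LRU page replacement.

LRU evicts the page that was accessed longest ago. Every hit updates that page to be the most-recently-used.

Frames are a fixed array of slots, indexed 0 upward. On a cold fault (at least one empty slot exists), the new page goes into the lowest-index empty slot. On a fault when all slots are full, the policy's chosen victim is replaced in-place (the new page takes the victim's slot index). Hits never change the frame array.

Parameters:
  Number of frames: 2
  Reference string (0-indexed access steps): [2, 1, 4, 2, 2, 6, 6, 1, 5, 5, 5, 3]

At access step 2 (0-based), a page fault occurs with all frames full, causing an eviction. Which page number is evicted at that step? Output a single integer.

Answer: 2

Derivation:
Step 0: ref 2 -> FAULT, frames=[2,-]
Step 1: ref 1 -> FAULT, frames=[2,1]
Step 2: ref 4 -> FAULT, evict 2, frames=[4,1]
At step 2: evicted page 2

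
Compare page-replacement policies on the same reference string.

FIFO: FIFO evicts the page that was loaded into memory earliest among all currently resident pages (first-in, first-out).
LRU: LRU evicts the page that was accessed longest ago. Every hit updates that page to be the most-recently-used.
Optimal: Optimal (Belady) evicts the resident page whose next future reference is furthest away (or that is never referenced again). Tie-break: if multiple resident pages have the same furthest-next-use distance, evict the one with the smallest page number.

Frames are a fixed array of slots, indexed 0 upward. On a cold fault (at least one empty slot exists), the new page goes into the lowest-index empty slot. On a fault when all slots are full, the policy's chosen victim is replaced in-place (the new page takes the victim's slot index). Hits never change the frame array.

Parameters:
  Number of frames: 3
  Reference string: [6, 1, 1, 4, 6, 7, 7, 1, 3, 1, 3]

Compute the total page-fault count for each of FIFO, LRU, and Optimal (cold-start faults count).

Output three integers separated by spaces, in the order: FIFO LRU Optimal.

--- FIFO ---
  step 0: ref 6 -> FAULT, frames=[6,-,-] (faults so far: 1)
  step 1: ref 1 -> FAULT, frames=[6,1,-] (faults so far: 2)
  step 2: ref 1 -> HIT, frames=[6,1,-] (faults so far: 2)
  step 3: ref 4 -> FAULT, frames=[6,1,4] (faults so far: 3)
  step 4: ref 6 -> HIT, frames=[6,1,4] (faults so far: 3)
  step 5: ref 7 -> FAULT, evict 6, frames=[7,1,4] (faults so far: 4)
  step 6: ref 7 -> HIT, frames=[7,1,4] (faults so far: 4)
  step 7: ref 1 -> HIT, frames=[7,1,4] (faults so far: 4)
  step 8: ref 3 -> FAULT, evict 1, frames=[7,3,4] (faults so far: 5)
  step 9: ref 1 -> FAULT, evict 4, frames=[7,3,1] (faults so far: 6)
  step 10: ref 3 -> HIT, frames=[7,3,1] (faults so far: 6)
  FIFO total faults: 6
--- LRU ---
  step 0: ref 6 -> FAULT, frames=[6,-,-] (faults so far: 1)
  step 1: ref 1 -> FAULT, frames=[6,1,-] (faults so far: 2)
  step 2: ref 1 -> HIT, frames=[6,1,-] (faults so far: 2)
  step 3: ref 4 -> FAULT, frames=[6,1,4] (faults so far: 3)
  step 4: ref 6 -> HIT, frames=[6,1,4] (faults so far: 3)
  step 5: ref 7 -> FAULT, evict 1, frames=[6,7,4] (faults so far: 4)
  step 6: ref 7 -> HIT, frames=[6,7,4] (faults so far: 4)
  step 7: ref 1 -> FAULT, evict 4, frames=[6,7,1] (faults so far: 5)
  step 8: ref 3 -> FAULT, evict 6, frames=[3,7,1] (faults so far: 6)
  step 9: ref 1 -> HIT, frames=[3,7,1] (faults so far: 6)
  step 10: ref 3 -> HIT, frames=[3,7,1] (faults so far: 6)
  LRU total faults: 6
--- Optimal ---
  step 0: ref 6 -> FAULT, frames=[6,-,-] (faults so far: 1)
  step 1: ref 1 -> FAULT, frames=[6,1,-] (faults so far: 2)
  step 2: ref 1 -> HIT, frames=[6,1,-] (faults so far: 2)
  step 3: ref 4 -> FAULT, frames=[6,1,4] (faults so far: 3)
  step 4: ref 6 -> HIT, frames=[6,1,4] (faults so far: 3)
  step 5: ref 7 -> FAULT, evict 4, frames=[6,1,7] (faults so far: 4)
  step 6: ref 7 -> HIT, frames=[6,1,7] (faults so far: 4)
  step 7: ref 1 -> HIT, frames=[6,1,7] (faults so far: 4)
  step 8: ref 3 -> FAULT, evict 6, frames=[3,1,7] (faults so far: 5)
  step 9: ref 1 -> HIT, frames=[3,1,7] (faults so far: 5)
  step 10: ref 3 -> HIT, frames=[3,1,7] (faults so far: 5)
  Optimal total faults: 5

Answer: 6 6 5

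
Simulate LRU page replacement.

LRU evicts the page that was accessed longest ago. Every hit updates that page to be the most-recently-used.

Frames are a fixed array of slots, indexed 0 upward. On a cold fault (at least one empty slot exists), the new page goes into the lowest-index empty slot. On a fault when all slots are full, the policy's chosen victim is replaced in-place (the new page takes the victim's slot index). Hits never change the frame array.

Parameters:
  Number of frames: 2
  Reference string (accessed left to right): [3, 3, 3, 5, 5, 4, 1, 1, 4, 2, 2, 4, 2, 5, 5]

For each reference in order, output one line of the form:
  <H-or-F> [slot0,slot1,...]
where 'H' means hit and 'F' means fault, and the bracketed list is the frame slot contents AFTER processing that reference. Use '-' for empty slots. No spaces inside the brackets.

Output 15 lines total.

F [3,-]
H [3,-]
H [3,-]
F [3,5]
H [3,5]
F [4,5]
F [4,1]
H [4,1]
H [4,1]
F [4,2]
H [4,2]
H [4,2]
H [4,2]
F [5,2]
H [5,2]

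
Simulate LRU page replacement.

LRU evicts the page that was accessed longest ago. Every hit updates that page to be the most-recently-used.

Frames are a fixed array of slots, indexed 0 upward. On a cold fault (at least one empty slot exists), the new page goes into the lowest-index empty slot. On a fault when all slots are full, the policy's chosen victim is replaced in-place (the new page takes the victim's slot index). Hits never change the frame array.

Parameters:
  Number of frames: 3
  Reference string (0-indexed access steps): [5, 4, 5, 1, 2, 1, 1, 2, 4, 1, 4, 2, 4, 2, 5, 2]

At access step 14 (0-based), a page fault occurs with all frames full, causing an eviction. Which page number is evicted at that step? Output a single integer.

Step 0: ref 5 -> FAULT, frames=[5,-,-]
Step 1: ref 4 -> FAULT, frames=[5,4,-]
Step 2: ref 5 -> HIT, frames=[5,4,-]
Step 3: ref 1 -> FAULT, frames=[5,4,1]
Step 4: ref 2 -> FAULT, evict 4, frames=[5,2,1]
Step 5: ref 1 -> HIT, frames=[5,2,1]
Step 6: ref 1 -> HIT, frames=[5,2,1]
Step 7: ref 2 -> HIT, frames=[5,2,1]
Step 8: ref 4 -> FAULT, evict 5, frames=[4,2,1]
Step 9: ref 1 -> HIT, frames=[4,2,1]
Step 10: ref 4 -> HIT, frames=[4,2,1]
Step 11: ref 2 -> HIT, frames=[4,2,1]
Step 12: ref 4 -> HIT, frames=[4,2,1]
Step 13: ref 2 -> HIT, frames=[4,2,1]
Step 14: ref 5 -> FAULT, evict 1, frames=[4,2,5]
At step 14: evicted page 1

Answer: 1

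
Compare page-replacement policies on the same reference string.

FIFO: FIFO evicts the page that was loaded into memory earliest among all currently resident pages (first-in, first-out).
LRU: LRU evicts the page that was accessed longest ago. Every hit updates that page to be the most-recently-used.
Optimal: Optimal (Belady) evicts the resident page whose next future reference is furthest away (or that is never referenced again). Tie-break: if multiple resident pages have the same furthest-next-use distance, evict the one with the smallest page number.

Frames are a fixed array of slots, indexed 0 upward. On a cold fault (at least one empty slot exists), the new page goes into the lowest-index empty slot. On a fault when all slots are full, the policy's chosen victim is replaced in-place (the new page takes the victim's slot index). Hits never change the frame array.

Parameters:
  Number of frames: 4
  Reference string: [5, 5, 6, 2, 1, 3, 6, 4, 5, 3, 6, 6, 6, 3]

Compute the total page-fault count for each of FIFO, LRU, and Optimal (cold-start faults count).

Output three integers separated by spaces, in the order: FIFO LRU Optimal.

--- FIFO ---
  step 0: ref 5 -> FAULT, frames=[5,-,-,-] (faults so far: 1)
  step 1: ref 5 -> HIT, frames=[5,-,-,-] (faults so far: 1)
  step 2: ref 6 -> FAULT, frames=[5,6,-,-] (faults so far: 2)
  step 3: ref 2 -> FAULT, frames=[5,6,2,-] (faults so far: 3)
  step 4: ref 1 -> FAULT, frames=[5,6,2,1] (faults so far: 4)
  step 5: ref 3 -> FAULT, evict 5, frames=[3,6,2,1] (faults so far: 5)
  step 6: ref 6 -> HIT, frames=[3,6,2,1] (faults so far: 5)
  step 7: ref 4 -> FAULT, evict 6, frames=[3,4,2,1] (faults so far: 6)
  step 8: ref 5 -> FAULT, evict 2, frames=[3,4,5,1] (faults so far: 7)
  step 9: ref 3 -> HIT, frames=[3,4,5,1] (faults so far: 7)
  step 10: ref 6 -> FAULT, evict 1, frames=[3,4,5,6] (faults so far: 8)
  step 11: ref 6 -> HIT, frames=[3,4,5,6] (faults so far: 8)
  step 12: ref 6 -> HIT, frames=[3,4,5,6] (faults so far: 8)
  step 13: ref 3 -> HIT, frames=[3,4,5,6] (faults so far: 8)
  FIFO total faults: 8
--- LRU ---
  step 0: ref 5 -> FAULT, frames=[5,-,-,-] (faults so far: 1)
  step 1: ref 5 -> HIT, frames=[5,-,-,-] (faults so far: 1)
  step 2: ref 6 -> FAULT, frames=[5,6,-,-] (faults so far: 2)
  step 3: ref 2 -> FAULT, frames=[5,6,2,-] (faults so far: 3)
  step 4: ref 1 -> FAULT, frames=[5,6,2,1] (faults so far: 4)
  step 5: ref 3 -> FAULT, evict 5, frames=[3,6,2,1] (faults so far: 5)
  step 6: ref 6 -> HIT, frames=[3,6,2,1] (faults so far: 5)
  step 7: ref 4 -> FAULT, evict 2, frames=[3,6,4,1] (faults so far: 6)
  step 8: ref 5 -> FAULT, evict 1, frames=[3,6,4,5] (faults so far: 7)
  step 9: ref 3 -> HIT, frames=[3,6,4,5] (faults so far: 7)
  step 10: ref 6 -> HIT, frames=[3,6,4,5] (faults so far: 7)
  step 11: ref 6 -> HIT, frames=[3,6,4,5] (faults so far: 7)
  step 12: ref 6 -> HIT, frames=[3,6,4,5] (faults so far: 7)
  step 13: ref 3 -> HIT, frames=[3,6,4,5] (faults so far: 7)
  LRU total faults: 7
--- Optimal ---
  step 0: ref 5 -> FAULT, frames=[5,-,-,-] (faults so far: 1)
  step 1: ref 5 -> HIT, frames=[5,-,-,-] (faults so far: 1)
  step 2: ref 6 -> FAULT, frames=[5,6,-,-] (faults so far: 2)
  step 3: ref 2 -> FAULT, frames=[5,6,2,-] (faults so far: 3)
  step 4: ref 1 -> FAULT, frames=[5,6,2,1] (faults so far: 4)
  step 5: ref 3 -> FAULT, evict 1, frames=[5,6,2,3] (faults so far: 5)
  step 6: ref 6 -> HIT, frames=[5,6,2,3] (faults so far: 5)
  step 7: ref 4 -> FAULT, evict 2, frames=[5,6,4,3] (faults so far: 6)
  step 8: ref 5 -> HIT, frames=[5,6,4,3] (faults so far: 6)
  step 9: ref 3 -> HIT, frames=[5,6,4,3] (faults so far: 6)
  step 10: ref 6 -> HIT, frames=[5,6,4,3] (faults so far: 6)
  step 11: ref 6 -> HIT, frames=[5,6,4,3] (faults so far: 6)
  step 12: ref 6 -> HIT, frames=[5,6,4,3] (faults so far: 6)
  step 13: ref 3 -> HIT, frames=[5,6,4,3] (faults so far: 6)
  Optimal total faults: 6

Answer: 8 7 6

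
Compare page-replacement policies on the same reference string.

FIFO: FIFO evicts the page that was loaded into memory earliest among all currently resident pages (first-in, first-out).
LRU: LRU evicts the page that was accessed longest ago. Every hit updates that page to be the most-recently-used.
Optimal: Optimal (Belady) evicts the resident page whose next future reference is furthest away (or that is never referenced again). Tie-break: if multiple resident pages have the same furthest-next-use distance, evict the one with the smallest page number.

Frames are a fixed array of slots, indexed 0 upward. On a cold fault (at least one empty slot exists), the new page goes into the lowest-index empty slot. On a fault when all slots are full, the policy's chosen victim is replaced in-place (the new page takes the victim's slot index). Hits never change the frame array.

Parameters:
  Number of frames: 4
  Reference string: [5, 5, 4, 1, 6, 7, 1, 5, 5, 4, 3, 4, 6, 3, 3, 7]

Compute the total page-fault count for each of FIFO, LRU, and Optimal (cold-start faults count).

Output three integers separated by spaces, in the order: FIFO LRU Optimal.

Answer: 10 10 7

Derivation:
--- FIFO ---
  step 0: ref 5 -> FAULT, frames=[5,-,-,-] (faults so far: 1)
  step 1: ref 5 -> HIT, frames=[5,-,-,-] (faults so far: 1)
  step 2: ref 4 -> FAULT, frames=[5,4,-,-] (faults so far: 2)
  step 3: ref 1 -> FAULT, frames=[5,4,1,-] (faults so far: 3)
  step 4: ref 6 -> FAULT, frames=[5,4,1,6] (faults so far: 4)
  step 5: ref 7 -> FAULT, evict 5, frames=[7,4,1,6] (faults so far: 5)
  step 6: ref 1 -> HIT, frames=[7,4,1,6] (faults so far: 5)
  step 7: ref 5 -> FAULT, evict 4, frames=[7,5,1,6] (faults so far: 6)
  step 8: ref 5 -> HIT, frames=[7,5,1,6] (faults so far: 6)
  step 9: ref 4 -> FAULT, evict 1, frames=[7,5,4,6] (faults so far: 7)
  step 10: ref 3 -> FAULT, evict 6, frames=[7,5,4,3] (faults so far: 8)
  step 11: ref 4 -> HIT, frames=[7,5,4,3] (faults so far: 8)
  step 12: ref 6 -> FAULT, evict 7, frames=[6,5,4,3] (faults so far: 9)
  step 13: ref 3 -> HIT, frames=[6,5,4,3] (faults so far: 9)
  step 14: ref 3 -> HIT, frames=[6,5,4,3] (faults so far: 9)
  step 15: ref 7 -> FAULT, evict 5, frames=[6,7,4,3] (faults so far: 10)
  FIFO total faults: 10
--- LRU ---
  step 0: ref 5 -> FAULT, frames=[5,-,-,-] (faults so far: 1)
  step 1: ref 5 -> HIT, frames=[5,-,-,-] (faults so far: 1)
  step 2: ref 4 -> FAULT, frames=[5,4,-,-] (faults so far: 2)
  step 3: ref 1 -> FAULT, frames=[5,4,1,-] (faults so far: 3)
  step 4: ref 6 -> FAULT, frames=[5,4,1,6] (faults so far: 4)
  step 5: ref 7 -> FAULT, evict 5, frames=[7,4,1,6] (faults so far: 5)
  step 6: ref 1 -> HIT, frames=[7,4,1,6] (faults so far: 5)
  step 7: ref 5 -> FAULT, evict 4, frames=[7,5,1,6] (faults so far: 6)
  step 8: ref 5 -> HIT, frames=[7,5,1,6] (faults so far: 6)
  step 9: ref 4 -> FAULT, evict 6, frames=[7,5,1,4] (faults so far: 7)
  step 10: ref 3 -> FAULT, evict 7, frames=[3,5,1,4] (faults so far: 8)
  step 11: ref 4 -> HIT, frames=[3,5,1,4] (faults so far: 8)
  step 12: ref 6 -> FAULT, evict 1, frames=[3,5,6,4] (faults so far: 9)
  step 13: ref 3 -> HIT, frames=[3,5,6,4] (faults so far: 9)
  step 14: ref 3 -> HIT, frames=[3,5,6,4] (faults so far: 9)
  step 15: ref 7 -> FAULT, evict 5, frames=[3,7,6,4] (faults so far: 10)
  LRU total faults: 10
--- Optimal ---
  step 0: ref 5 -> FAULT, frames=[5,-,-,-] (faults so far: 1)
  step 1: ref 5 -> HIT, frames=[5,-,-,-] (faults so far: 1)
  step 2: ref 4 -> FAULT, frames=[5,4,-,-] (faults so far: 2)
  step 3: ref 1 -> FAULT, frames=[5,4,1,-] (faults so far: 3)
  step 4: ref 6 -> FAULT, frames=[5,4,1,6] (faults so far: 4)
  step 5: ref 7 -> FAULT, evict 6, frames=[5,4,1,7] (faults so far: 5)
  step 6: ref 1 -> HIT, frames=[5,4,1,7] (faults so far: 5)
  step 7: ref 5 -> HIT, frames=[5,4,1,7] (faults so far: 5)
  step 8: ref 5 -> HIT, frames=[5,4,1,7] (faults so far: 5)
  step 9: ref 4 -> HIT, frames=[5,4,1,7] (faults so far: 5)
  step 10: ref 3 -> FAULT, evict 1, frames=[5,4,3,7] (faults so far: 6)
  step 11: ref 4 -> HIT, frames=[5,4,3,7] (faults so far: 6)
  step 12: ref 6 -> FAULT, evict 4, frames=[5,6,3,7] (faults so far: 7)
  step 13: ref 3 -> HIT, frames=[5,6,3,7] (faults so far: 7)
  step 14: ref 3 -> HIT, frames=[5,6,3,7] (faults so far: 7)
  step 15: ref 7 -> HIT, frames=[5,6,3,7] (faults so far: 7)
  Optimal total faults: 7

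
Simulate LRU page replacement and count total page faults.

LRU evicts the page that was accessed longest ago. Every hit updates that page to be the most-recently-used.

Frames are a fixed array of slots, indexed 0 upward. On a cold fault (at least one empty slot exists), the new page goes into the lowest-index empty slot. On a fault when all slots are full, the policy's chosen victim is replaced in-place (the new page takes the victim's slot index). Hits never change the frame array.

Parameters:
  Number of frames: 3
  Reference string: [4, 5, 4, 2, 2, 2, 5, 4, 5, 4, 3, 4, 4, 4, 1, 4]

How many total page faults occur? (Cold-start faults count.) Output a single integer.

Answer: 5

Derivation:
Step 0: ref 4 → FAULT, frames=[4,-,-]
Step 1: ref 5 → FAULT, frames=[4,5,-]
Step 2: ref 4 → HIT, frames=[4,5,-]
Step 3: ref 2 → FAULT, frames=[4,5,2]
Step 4: ref 2 → HIT, frames=[4,5,2]
Step 5: ref 2 → HIT, frames=[4,5,2]
Step 6: ref 5 → HIT, frames=[4,5,2]
Step 7: ref 4 → HIT, frames=[4,5,2]
Step 8: ref 5 → HIT, frames=[4,5,2]
Step 9: ref 4 → HIT, frames=[4,5,2]
Step 10: ref 3 → FAULT (evict 2), frames=[4,5,3]
Step 11: ref 4 → HIT, frames=[4,5,3]
Step 12: ref 4 → HIT, frames=[4,5,3]
Step 13: ref 4 → HIT, frames=[4,5,3]
Step 14: ref 1 → FAULT (evict 5), frames=[4,1,3]
Step 15: ref 4 → HIT, frames=[4,1,3]
Total faults: 5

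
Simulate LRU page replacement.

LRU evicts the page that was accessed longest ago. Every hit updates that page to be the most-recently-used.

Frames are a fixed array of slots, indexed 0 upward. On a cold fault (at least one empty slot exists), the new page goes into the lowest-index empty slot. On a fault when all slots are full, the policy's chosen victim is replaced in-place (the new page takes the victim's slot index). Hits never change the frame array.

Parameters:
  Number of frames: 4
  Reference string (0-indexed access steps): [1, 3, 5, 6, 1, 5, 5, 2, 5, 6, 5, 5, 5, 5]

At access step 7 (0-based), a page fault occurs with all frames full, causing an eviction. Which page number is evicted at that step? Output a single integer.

Answer: 3

Derivation:
Step 0: ref 1 -> FAULT, frames=[1,-,-,-]
Step 1: ref 3 -> FAULT, frames=[1,3,-,-]
Step 2: ref 5 -> FAULT, frames=[1,3,5,-]
Step 3: ref 6 -> FAULT, frames=[1,3,5,6]
Step 4: ref 1 -> HIT, frames=[1,3,5,6]
Step 5: ref 5 -> HIT, frames=[1,3,5,6]
Step 6: ref 5 -> HIT, frames=[1,3,5,6]
Step 7: ref 2 -> FAULT, evict 3, frames=[1,2,5,6]
At step 7: evicted page 3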